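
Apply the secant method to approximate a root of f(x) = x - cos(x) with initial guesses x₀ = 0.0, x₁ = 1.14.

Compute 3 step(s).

f(x) = x - cos(x)
x₀ = 0.0, x₁ = 1.14

Secant formula: x_{n+1} = x_n - f(x_n)(x_n - x_{n-1})/(f(x_n) - f(x_{n-1}))

Iteration 1:
  f(0.000000) = -1.000000
  f(1.140000) = 0.722405
  x_2 = 1.140000 - 0.722405×(1.140000 - 0.000000)/(0.722405 - (-1.000000))
       = 0.661865
Iteration 2:
  f(1.140000) = 0.722405
  f(0.661865) = -0.126982
  x_3 = 0.661865 - (-0.126982)×(0.661865 - 1.140000)/(-0.126982 - 0.722405)
       = 0.733346
Iteration 3:
  f(0.661865) = -0.126982
  f(0.733346) = -0.009594
  x_4 = 0.733346 - (-0.009594)×(0.733346 - 0.661865)/(-0.009594 - (-0.126982))
       = 0.739187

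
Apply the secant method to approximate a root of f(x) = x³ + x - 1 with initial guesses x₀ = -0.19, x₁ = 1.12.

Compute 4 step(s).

f(x) = x³ + x - 1
x₀ = -0.19, x₁ = 1.12

Secant formula: x_{n+1} = x_n - f(x_n)(x_n - x_{n-1})/(f(x_n) - f(x_{n-1}))

Iteration 1:
  f(-0.190000) = -1.196859
  f(1.120000) = 1.524928
  x_2 = 1.120000 - 1.524928×(1.120000 - (-0.190000))/(1.524928 - (-1.196859))
       = 0.386050
Iteration 2:
  f(1.120000) = 1.524928
  f(0.386050) = -0.556415
  x_3 = 0.386050 - (-0.556415)×(0.386050 - 1.120000)/(-0.556415 - 1.524928)
       = 0.582260
Iteration 3:
  f(0.386050) = -0.556415
  f(0.582260) = -0.220338
  x_4 = 0.582260 - (-0.220338)×(0.582260 - 0.386050)/(-0.220338 - (-0.556415))
       = 0.710899
Iteration 4:
  f(0.582260) = -0.220338
  f(0.710899) = 0.070171
  x_5 = 0.710899 - 0.070171×(0.710899 - 0.582260)/(0.070171 - (-0.220338))
       = 0.679827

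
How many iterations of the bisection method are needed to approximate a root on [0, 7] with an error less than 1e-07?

We need (b-a)/2^n ≤ 1e-07
(7 - 0)/2^n ≤ 1e-07
7/2^n ≤ 1e-07
2^n ≥ 70000000
n ≥ log₂(70000000) = 26.06
n ≥ 27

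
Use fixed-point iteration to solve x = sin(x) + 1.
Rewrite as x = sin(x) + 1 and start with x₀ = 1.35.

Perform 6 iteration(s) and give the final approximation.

Equation: x = sin(x) + 1
Fixed-point form: x = sin(x) + 1
x₀ = 1.35

x_1 = g(1.350000) = 1.975723
x_2 = g(1.975723) = 1.919131
x_3 = g(1.919131) = 1.939942
x_4 = g(1.939942) = 1.932636
x_5 = g(1.932636) = 1.935247
x_6 = g(1.935247) = 1.934320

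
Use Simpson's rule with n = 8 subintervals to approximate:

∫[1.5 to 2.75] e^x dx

f(x) = e^x
a = 1.5, b = 2.75, n = 8
h = (b - a)/n = 0.156250

Simpson's rule: (h/3)[f(x₀) + 4f(x₁) + 2f(x₂) + ... + f(xₙ)]

x_0 = 1.5000, f(x_0) = 4.481689, coefficient = 1
x_1 = 1.6562, f(x_1) = 5.239625, coefficient = 4
x_2 = 1.8125, f(x_2) = 6.125743, coefficient = 2
x_3 = 1.9688, f(x_3) = 7.161719, coefficient = 4
x_4 = 2.1250, f(x_4) = 8.372897, coefficient = 2
x_5 = 2.2812, f(x_5) = 9.788909, coefficient = 4
x_6 = 2.4375, f(x_6) = 11.444394, coefficient = 2
x_7 = 2.5938, f(x_7) = 13.379852, coefficient = 4
x_8 = 2.7500, f(x_8) = 15.642632, coefficient = 1

I ≈ (0.156250/3) × 214.290810 = 11.160980
Exact value: 11.160943
Error: 0.000037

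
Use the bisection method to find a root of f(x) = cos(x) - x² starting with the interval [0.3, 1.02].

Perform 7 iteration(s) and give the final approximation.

f(x) = cos(x) - x²
Initial interval: [0.3, 1.02]

Iteration 1:
  c_1 = (0.300000 + 1.020000)/2 = 0.660000
  f(c_1) = f(0.660000) = 0.354392
  f(a) × f(c) ≥ 0, new interval: [0.660000, 1.020000]
Iteration 2:
  c_2 = (0.660000 + 1.020000)/2 = 0.840000
  f(c_2) = f(0.840000) = -0.038137
  f(a) × f(c) < 0, new interval: [0.660000, 0.840000]
Iteration 3:
  c_3 = (0.660000 + 0.840000)/2 = 0.750000
  f(c_3) = f(0.750000) = 0.169189
  f(a) × f(c) ≥ 0, new interval: [0.750000, 0.840000]
Iteration 4:
  c_4 = (0.750000 + 0.840000)/2 = 0.795000
  f(c_4) = f(0.795000) = 0.068260
  f(a) × f(c) ≥ 0, new interval: [0.795000, 0.840000]
Iteration 5:
  c_5 = (0.795000 + 0.840000)/2 = 0.817500
  f(c_5) = f(0.817500) = 0.015741
  f(a) × f(c) ≥ 0, new interval: [0.817500, 0.840000]
Iteration 6:
  c_6 = (0.817500 + 0.840000)/2 = 0.828750
  f(c_6) = f(0.828750) = -0.011029
  f(a) × f(c) < 0, new interval: [0.817500, 0.828750]
Iteration 7:
  c_7 = (0.817500 + 0.828750)/2 = 0.823125
  f(c_7) = f(0.823125) = 0.002398
  f(a) × f(c) ≥ 0, new interval: [0.823125, 0.828750]

After 7 iteration(s), the approximation is c_7 = 0.823125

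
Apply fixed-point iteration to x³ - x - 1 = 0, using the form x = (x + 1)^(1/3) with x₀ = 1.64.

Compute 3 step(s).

Equation: x³ - x - 1 = 0
Fixed-point form: x = (x + 1)^(1/3)
x₀ = 1.64

x_1 = g(1.640000) = 1.382085
x_2 = g(1.382085) = 1.335526
x_3 = g(1.335526) = 1.326768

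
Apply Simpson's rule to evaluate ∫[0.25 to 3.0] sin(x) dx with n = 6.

f(x) = sin(x)
a = 0.25, b = 3.0, n = 6
h = (b - a)/n = 0.458333

Simpson's rule: (h/3)[f(x₀) + 4f(x₁) + 2f(x₂) + ... + f(xₙ)]

x_0 = 0.2500, f(x_0) = 0.247404, coefficient = 1
x_1 = 0.7083, f(x_1) = 0.650569, coefficient = 4
x_2 = 1.1667, f(x_2) = 0.919445, coefficient = 2
x_3 = 1.6250, f(x_3) = 0.998531, coefficient = 4
x_4 = 2.0833, f(x_4) = 0.871503, coefficient = 2
x_5 = 2.5417, f(x_5) = 0.564581, coefficient = 4
x_6 = 3.0000, f(x_6) = 0.141120, coefficient = 1

I ≈ (0.458333/3) × 12.825147 = 1.959397
Exact value: 1.958905
Error: 0.000493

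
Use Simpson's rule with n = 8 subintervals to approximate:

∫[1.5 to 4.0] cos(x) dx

f(x) = cos(x)
a = 1.5, b = 4.0, n = 8
h = (b - a)/n = 0.312500

Simpson's rule: (h/3)[f(x₀) + 4f(x₁) + 2f(x₂) + ... + f(xₙ)]

x_0 = 1.5000, f(x_0) = 0.070737, coefficient = 1
x_1 = 1.8125, f(x_1) = -0.239357, coefficient = 4
x_2 = 2.1250, f(x_2) = -0.526266, coefficient = 2
x_3 = 2.4375, f(x_3) = -0.762199, coefficient = 4
x_4 = 2.7500, f(x_4) = -0.924302, coefficient = 2
x_5 = 3.0625, f(x_5) = -0.996874, coefficient = 4
x_6 = 3.3750, f(x_6) = -0.972884, coefficient = 2
x_7 = 3.6875, f(x_7) = -0.854657, coefficient = 4
x_8 = 4.0000, f(x_8) = -0.653644, coefficient = 1

I ≈ (0.312500/3) × -16.842159 = -1.754392
Exact value: -1.754297
Error: 0.000094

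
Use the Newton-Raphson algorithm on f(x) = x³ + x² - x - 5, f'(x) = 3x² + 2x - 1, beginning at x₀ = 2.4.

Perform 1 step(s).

f(x) = x³ + x² - x - 5
f'(x) = 3x² + 2x - 1
x₀ = 2.4

Newton-Raphson formula: x_{n+1} = x_n - f(x_n)/f'(x_n)

Iteration 1:
  f(2.400000) = 12.184000
  f'(2.400000) = 21.080000
  x_1 = 2.400000 - 12.184000/21.080000 = 1.822011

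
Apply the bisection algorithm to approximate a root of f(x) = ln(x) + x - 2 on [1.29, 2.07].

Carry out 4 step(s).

f(x) = ln(x) + x - 2
Initial interval: [1.29, 2.07]

Iteration 1:
  c_1 = (1.290000 + 2.070000)/2 = 1.680000
  f(c_1) = f(1.680000) = 0.198794
  f(a) × f(c) < 0, new interval: [1.290000, 1.680000]
Iteration 2:
  c_2 = (1.290000 + 1.680000)/2 = 1.485000
  f(c_2) = f(1.485000) = -0.119585
  f(a) × f(c) ≥ 0, new interval: [1.485000, 1.680000]
Iteration 3:
  c_3 = (1.485000 + 1.680000)/2 = 1.582500
  f(c_3) = f(1.582500) = 0.041506
  f(a) × f(c) < 0, new interval: [1.485000, 1.582500]
Iteration 4:
  c_4 = (1.485000 + 1.582500)/2 = 1.533750
  f(c_4) = f(1.533750) = -0.038534
  f(a) × f(c) ≥ 0, new interval: [1.533750, 1.582500]

After 4 iteration(s), the approximation is c_4 = 1.533750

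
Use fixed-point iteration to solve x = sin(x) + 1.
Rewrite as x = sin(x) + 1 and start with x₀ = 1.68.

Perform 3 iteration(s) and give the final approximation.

Equation: x = sin(x) + 1
Fixed-point form: x = sin(x) + 1
x₀ = 1.68

x_1 = g(1.680000) = 1.994043
x_2 = g(1.994043) = 1.911760
x_3 = g(1.911760) = 1.942433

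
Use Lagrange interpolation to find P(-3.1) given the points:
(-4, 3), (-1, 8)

Lagrange interpolation formula:
P(x) = Σ yᵢ × Lᵢ(x)
where Lᵢ(x) = Π_{j≠i} (x - xⱼ)/(xᵢ - xⱼ)

L_0(-3.1) = (-3.1 - (-1))/(-4 - (-1)) = 0.700000
L_1(-3.1) = (-3.1 - (-4))/(-1 - (-4)) = 0.300000

P(-3.1) = 3×L_0(-3.1) + 8×L_1(-3.1)
P(-3.1) = 4.500000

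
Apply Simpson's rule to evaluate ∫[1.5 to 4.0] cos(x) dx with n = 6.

f(x) = cos(x)
a = 1.5, b = 4.0, n = 6
h = (b - a)/n = 0.416667

Simpson's rule: (h/3)[f(x₀) + 4f(x₁) + 2f(x₂) + ... + f(xₙ)]

x_0 = 1.5000, f(x_0) = 0.070737, coefficient = 1
x_1 = 1.9167, f(x_1) = -0.339016, coefficient = 4
x_2 = 2.3333, f(x_2) = -0.690758, coefficient = 2
x_3 = 2.7500, f(x_3) = -0.924302, coefficient = 4
x_4 = 3.1667, f(x_4) = -0.999686, coefficient = 2
x_5 = 3.5833, f(x_5) = -0.904009, coefficient = 4
x_6 = 4.0000, f(x_6) = -0.653644, coefficient = 1

I ≈ (0.416667/3) × -12.633101 = -1.754597
Exact value: -1.754297
Error: 0.000300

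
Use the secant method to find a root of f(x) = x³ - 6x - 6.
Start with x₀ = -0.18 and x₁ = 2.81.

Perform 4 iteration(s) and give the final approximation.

f(x) = x³ - 6x - 6
x₀ = -0.18, x₁ = 2.81

Secant formula: x_{n+1} = x_n - f(x_n)(x_n - x_{n-1})/(f(x_n) - f(x_{n-1}))

Iteration 1:
  f(-0.180000) = -4.925832
  f(2.810000) = -0.671959
  x_2 = 2.810000 - (-0.671959)×(2.810000 - (-0.180000))/(-0.671959 - (-4.925832))
       = 3.282313
Iteration 2:
  f(2.810000) = -0.671959
  f(3.282313) = 9.668366
  x_3 = 3.282313 - 9.668366×(3.282313 - 2.810000)/(9.668366 - (-0.671959))
       = 2.840693
Iteration 3:
  f(3.282313) = 9.668366
  f(2.840693) = -0.121083
  x_4 = 2.840693 - (-0.121083)×(2.840693 - 3.282313)/(-0.121083 - 9.668366)
       = 2.846155
Iteration 4:
  f(2.840693) = -0.121083
  f(2.846155) = -0.021368
  x_5 = 2.846155 - (-0.021368)×(2.846155 - 2.840693)/(-0.021368 - (-0.121083))
       = 2.847326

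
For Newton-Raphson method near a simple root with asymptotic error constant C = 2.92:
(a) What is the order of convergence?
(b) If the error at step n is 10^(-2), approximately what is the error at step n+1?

(a) Newton-Raphson has quadratic (order 2) convergence near simple roots.
    This means |e_{n+1}| ≈ C|e_n|².

(b) With |e_n| = 10^(-2) and C = 2.92:
    |e_{n+1}| ≈ 2.92 × (10^(-2))² = 2.92 × 10^(-4)

(a) 2 (quadratic); (b) |e_{n+1}| ≈ 2.920e-04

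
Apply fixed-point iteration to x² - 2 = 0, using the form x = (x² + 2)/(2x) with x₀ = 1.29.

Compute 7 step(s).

Equation: x² - 2 = 0
Fixed-point form: x = (x² + 2)/(2x)
x₀ = 1.29

x_1 = g(1.290000) = 1.420194
x_2 = g(1.420194) = 1.414226
x_3 = g(1.414226) = 1.414214
x_4 = g(1.414214) = 1.414214
x_5 = g(1.414214) = 1.414214
x_6 = g(1.414214) = 1.414214
x_7 = g(1.414214) = 1.414214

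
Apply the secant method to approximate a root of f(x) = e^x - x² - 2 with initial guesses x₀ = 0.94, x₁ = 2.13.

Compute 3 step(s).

f(x) = e^x - x² - 2
x₀ = 0.94, x₁ = 2.13

Secant formula: x_{n+1} = x_n - f(x_n)(x_n - x_{n-1})/(f(x_n) - f(x_{n-1}))

Iteration 1:
  f(0.940000) = -0.323619
  f(2.130000) = 1.877967
  x_2 = 2.130000 - 1.877967×(2.130000 - 0.940000)/(1.877967 - (-0.323619))
       = 1.114922
Iteration 2:
  f(2.130000) = 1.877967
  f(1.114922) = -0.193721
  x_3 = 1.114922 - (-0.193721)×(1.114922 - 2.130000)/(-0.193721 - 1.877967)
       = 1.209841
Iteration 3:
  f(1.114922) = -0.193721
  f(1.209841) = -0.110764
  x_4 = 1.209841 - (-0.110764)×(1.209841 - 1.114922)/(-0.110764 - (-0.193721))
       = 1.336576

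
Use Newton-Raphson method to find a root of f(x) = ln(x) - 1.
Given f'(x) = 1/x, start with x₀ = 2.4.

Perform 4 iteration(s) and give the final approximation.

f(x) = ln(x) - 1
f'(x) = 1/x
x₀ = 2.4

Newton-Raphson formula: x_{n+1} = x_n - f(x_n)/f'(x_n)

Iteration 1:
  f(2.400000) = -0.124531
  f'(2.400000) = 0.416667
  x_1 = 2.400000 - (-0.124531)/0.416667 = 2.698875
Iteration 2:
  f(2.698875) = -0.007165
  f'(2.698875) = 0.370525
  x_2 = 2.698875 - (-0.007165)/0.370525 = 2.718212
Iteration 3:
  f(2.718212) = -0.000026
  f'(2.718212) = 0.367889
  x_3 = 2.718212 - (-0.000026)/0.367889 = 2.718282
Iteration 4:
  f(2.718282) = 0.000000
  f'(2.718282) = 0.367879
  x_4 = 2.718282 - 0.000000/0.367879 = 2.718282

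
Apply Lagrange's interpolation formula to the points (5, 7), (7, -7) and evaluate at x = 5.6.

Lagrange interpolation formula:
P(x) = Σ yᵢ × Lᵢ(x)
where Lᵢ(x) = Π_{j≠i} (x - xⱼ)/(xᵢ - xⱼ)

L_0(5.6) = (5.6 - 7)/(5 - 7) = 0.700000
L_1(5.6) = (5.6 - 5)/(7 - 5) = 0.300000

P(5.6) = 7×L_0(5.6) + (-7)×L_1(5.6)
P(5.6) = 2.800000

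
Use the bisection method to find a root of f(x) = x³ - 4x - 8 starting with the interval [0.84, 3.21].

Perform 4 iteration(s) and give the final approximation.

f(x) = x³ - 4x - 8
Initial interval: [0.84, 3.21]

Iteration 1:
  c_1 = (0.840000 + 3.210000)/2 = 2.025000
  f(c_1) = f(2.025000) = -7.796234
  f(a) × f(c) ≥ 0, new interval: [2.025000, 3.210000]
Iteration 2:
  c_2 = (2.025000 + 3.210000)/2 = 2.617500
  f(c_2) = f(2.617500) = -0.536706
  f(a) × f(c) ≥ 0, new interval: [2.617500, 3.210000]
Iteration 3:
  c_3 = (2.617500 + 3.210000)/2 = 2.913750
  f(c_3) = f(2.913750) = 5.082560
  f(a) × f(c) < 0, new interval: [2.617500, 2.913750]
Iteration 4:
  c_4 = (2.617500 + 2.913750)/2 = 2.765625
  f(c_4) = f(2.765625) = 2.090885
  f(a) × f(c) < 0, new interval: [2.617500, 2.765625]

After 4 iteration(s), the approximation is c_4 = 2.765625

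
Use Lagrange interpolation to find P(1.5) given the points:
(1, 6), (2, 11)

Lagrange interpolation formula:
P(x) = Σ yᵢ × Lᵢ(x)
where Lᵢ(x) = Π_{j≠i} (x - xⱼ)/(xᵢ - xⱼ)

L_0(1.5) = (1.5 - 2)/(1 - 2) = 0.500000
L_1(1.5) = (1.5 - 1)/(2 - 1) = 0.500000

P(1.5) = 6×L_0(1.5) + 11×L_1(1.5)
P(1.5) = 8.500000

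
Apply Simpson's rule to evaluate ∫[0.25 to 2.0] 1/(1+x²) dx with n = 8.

f(x) = 1/(1+x²)
a = 0.25, b = 2.0, n = 8
h = (b - a)/n = 0.218750

Simpson's rule: (h/3)[f(x₀) + 4f(x₁) + 2f(x₂) + ... + f(xₙ)]

x_0 = 0.2500, f(x_0) = 0.941176, coefficient = 1
x_1 = 0.4688, f(x_1) = 0.819856, coefficient = 4
x_2 = 0.6875, f(x_2) = 0.679045, coefficient = 2
x_3 = 0.9062, f(x_3) = 0.549062, coefficient = 4
x_4 = 1.1250, f(x_4) = 0.441379, coefficient = 2
x_5 = 1.3438, f(x_5) = 0.356422, coefficient = 4
x_6 = 1.5625, f(x_6) = 0.290579, coefficient = 2
x_7 = 1.7812, f(x_7) = 0.239644, coefficient = 4
x_8 = 2.0000, f(x_8) = 0.200000, coefficient = 1

I ≈ (0.218750/3) × 11.823118 = 0.862102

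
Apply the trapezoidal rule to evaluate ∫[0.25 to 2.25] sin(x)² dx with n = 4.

f(x) = sin(x)²
a = 0.25, b = 2.25, n = 4
h = (b - a)/n = 0.500000

Trapezoidal rule: (h/2)[f(x₀) + 2f(x₁) + 2f(x₂) + ... + f(xₙ)]

x_0 = 0.2500, f(x_0) = 0.061209, coefficient = 1
x_1 = 0.7500, f(x_1) = 0.464631, coefficient = 2
x_2 = 1.2500, f(x_2) = 0.900572, coefficient = 2
x_3 = 1.7500, f(x_3) = 0.968228, coefficient = 2
x_4 = 2.2500, f(x_4) = 0.605398, coefficient = 1

I ≈ (0.500000/2) × 5.333470 = 1.333367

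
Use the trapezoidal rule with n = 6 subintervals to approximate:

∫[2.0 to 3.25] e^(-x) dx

f(x) = e^(-x)
a = 2.0, b = 3.25, n = 6
h = (b - a)/n = 0.208333

Trapezoidal rule: (h/2)[f(x₀) + 2f(x₁) + 2f(x₂) + ... + f(xₙ)]

x_0 = 2.0000, f(x_0) = 0.135335, coefficient = 1
x_1 = 2.2083, f(x_1) = 0.109884, coefficient = 2
x_2 = 2.4167, f(x_2) = 0.089219, coefficient = 2
x_3 = 2.6250, f(x_3) = 0.072440, coefficient = 2
x_4 = 2.8333, f(x_4) = 0.058816, coefficient = 2
x_5 = 3.0417, f(x_5) = 0.047755, coefficient = 2
x_6 = 3.2500, f(x_6) = 0.038774, coefficient = 1

I ≈ (0.208333/2) × 0.930337 = 0.096910
Exact value: 0.096561
Error: 0.000349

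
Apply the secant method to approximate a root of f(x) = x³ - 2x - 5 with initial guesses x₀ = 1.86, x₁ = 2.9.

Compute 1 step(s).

f(x) = x³ - 2x - 5
x₀ = 1.86, x₁ = 2.9

Secant formula: x_{n+1} = x_n - f(x_n)(x_n - x_{n-1})/(f(x_n) - f(x_{n-1}))

Iteration 1:
  f(1.860000) = -2.285144
  f(2.900000) = 13.589000
  x_2 = 2.900000 - 13.589000×(2.900000 - 1.860000)/(13.589000 - (-2.285144))
       = 2.009712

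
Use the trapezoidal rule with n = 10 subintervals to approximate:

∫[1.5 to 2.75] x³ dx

f(x) = x³
a = 1.5, b = 2.75, n = 10
h = (b - a)/n = 0.125000

Trapezoidal rule: (h/2)[f(x₀) + 2f(x₁) + 2f(x₂) + ... + f(xₙ)]

x_0 = 1.5000, f(x_0) = 3.375000, coefficient = 1
x_1 = 1.6250, f(x_1) = 4.291016, coefficient = 2
x_2 = 1.7500, f(x_2) = 5.359375, coefficient = 2
x_3 = 1.8750, f(x_3) = 6.591797, coefficient = 2
x_4 = 2.0000, f(x_4) = 8.000000, coefficient = 2
x_5 = 2.1250, f(x_5) = 9.595703, coefficient = 2
x_6 = 2.2500, f(x_6) = 11.390625, coefficient = 2
x_7 = 2.3750, f(x_7) = 13.396484, coefficient = 2
x_8 = 2.5000, f(x_8) = 15.625000, coefficient = 2
x_9 = 2.6250, f(x_9) = 18.087891, coefficient = 2
x_10 = 2.7500, f(x_10) = 20.796875, coefficient = 1

I ≈ (0.125000/2) × 208.847656 = 13.052979
Exact value: 13.032227
Error: 0.020752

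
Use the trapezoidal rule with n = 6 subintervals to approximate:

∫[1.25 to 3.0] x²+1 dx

f(x) = x²+1
a = 1.25, b = 3.0, n = 6
h = (b - a)/n = 0.291667

Trapezoidal rule: (h/2)[f(x₀) + 2f(x₁) + 2f(x₂) + ... + f(xₙ)]

x_0 = 1.2500, f(x_0) = 2.562500, coefficient = 1
x_1 = 1.5417, f(x_1) = 3.376736, coefficient = 2
x_2 = 1.8333, f(x_2) = 4.361111, coefficient = 2
x_3 = 2.1250, f(x_3) = 5.515625, coefficient = 2
x_4 = 2.4167, f(x_4) = 6.840278, coefficient = 2
x_5 = 2.7083, f(x_5) = 8.335069, coefficient = 2
x_6 = 3.0000, f(x_6) = 10.000000, coefficient = 1

I ≈ (0.291667/2) × 69.420139 = 10.123770
Exact value: 10.098958
Error: 0.024812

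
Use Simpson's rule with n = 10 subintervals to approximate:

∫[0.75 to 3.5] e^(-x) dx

f(x) = e^(-x)
a = 0.75, b = 3.5, n = 10
h = (b - a)/n = 0.275000

Simpson's rule: (h/3)[f(x₀) + 4f(x₁) + 2f(x₂) + ... + f(xₙ)]

x_0 = 0.7500, f(x_0) = 0.472367, coefficient = 1
x_1 = 1.0250, f(x_1) = 0.358796, coefficient = 4
x_2 = 1.3000, f(x_2) = 0.272532, coefficient = 2
x_3 = 1.5750, f(x_3) = 0.207008, coefficient = 4
x_4 = 1.8500, f(x_4) = 0.157237, coefficient = 2
x_5 = 2.1250, f(x_5) = 0.119433, coefficient = 4
x_6 = 2.4000, f(x_6) = 0.090718, coefficient = 2
x_7 = 2.6750, f(x_7) = 0.068907, coefficient = 4
x_8 = 2.9500, f(x_8) = 0.052340, coefficient = 2
x_9 = 3.2250, f(x_9) = 0.039756, coefficient = 4
x_10 = 3.5000, f(x_10) = 0.030197, coefficient = 1

I ≈ (0.275000/3) × 4.823816 = 0.442183
Exact value: 0.442169
Error: 0.000014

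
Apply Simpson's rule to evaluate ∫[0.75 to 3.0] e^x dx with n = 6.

f(x) = e^x
a = 0.75, b = 3.0, n = 6
h = (b - a)/n = 0.375000

Simpson's rule: (h/3)[f(x₀) + 4f(x₁) + 2f(x₂) + ... + f(xₙ)]

x_0 = 0.7500, f(x_0) = 2.117000, coefficient = 1
x_1 = 1.1250, f(x_1) = 3.080217, coefficient = 4
x_2 = 1.5000, f(x_2) = 4.481689, coefficient = 2
x_3 = 1.8750, f(x_3) = 6.520819, coefficient = 4
x_4 = 2.2500, f(x_4) = 9.487736, coefficient = 2
x_5 = 2.6250, f(x_5) = 13.804574, coefficient = 4
x_6 = 3.0000, f(x_6) = 20.085537, coefficient = 1

I ≈ (0.375000/3) × 143.763827 = 17.970478
Exact value: 17.968537
Error: 0.001942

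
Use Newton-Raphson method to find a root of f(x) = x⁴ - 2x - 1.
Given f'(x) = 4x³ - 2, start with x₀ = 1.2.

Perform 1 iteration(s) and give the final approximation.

f(x) = x⁴ - 2x - 1
f'(x) = 4x³ - 2
x₀ = 1.2

Newton-Raphson formula: x_{n+1} = x_n - f(x_n)/f'(x_n)

Iteration 1:
  f(1.200000) = -1.326400
  f'(1.200000) = 4.912000
  x_1 = 1.200000 - (-1.326400)/4.912000 = 1.470033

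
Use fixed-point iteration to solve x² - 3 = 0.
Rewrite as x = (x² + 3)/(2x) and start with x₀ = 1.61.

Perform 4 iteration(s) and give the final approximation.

Equation: x² - 3 = 0
Fixed-point form: x = (x² + 3)/(2x)
x₀ = 1.61

x_1 = g(1.610000) = 1.736677
x_2 = g(1.736677) = 1.732057
x_3 = g(1.732057) = 1.732051
x_4 = g(1.732051) = 1.732051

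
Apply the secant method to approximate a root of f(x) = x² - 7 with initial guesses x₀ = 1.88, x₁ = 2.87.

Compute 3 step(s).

f(x) = x² - 7
x₀ = 1.88, x₁ = 2.87

Secant formula: x_{n+1} = x_n - f(x_n)(x_n - x_{n-1})/(f(x_n) - f(x_{n-1}))

Iteration 1:
  f(1.880000) = -3.465600
  f(2.870000) = 1.236900
  x_2 = 2.870000 - 1.236900×(2.870000 - 1.880000)/(1.236900 - (-3.465600))
       = 2.609600
Iteration 2:
  f(2.870000) = 1.236900
  f(2.609600) = -0.189988
  x_3 = 2.609600 - (-0.189988)×(2.609600 - 2.870000)/(-0.189988 - 1.236900)
       = 2.644272
Iteration 3:
  f(2.609600) = -0.189988
  f(2.644272) = -0.007826
  x_4 = 2.644272 - (-0.007826)×(2.644272 - 2.609600)/(-0.007826 - (-0.189988))
       = 2.645761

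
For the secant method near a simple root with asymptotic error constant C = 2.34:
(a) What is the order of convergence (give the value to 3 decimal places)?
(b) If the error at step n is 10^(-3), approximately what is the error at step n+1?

(a) Secant method has superlinear convergence with order φ = (1+√5)/2 ≈ 1.618.
    This means |e_{n+1}| ≈ C|e_n|^1.618.

(b) With |e_n| = 10^(-3) and C = 2.34:
    |e_{n+1}| ≈ 2.34 × (10^(-3))^1.618 = 2.34 × 10^(-4.85)

(a) ≈ 1.618 (golden ratio); (b) |e_{n+1}| ≈ 3.274e-05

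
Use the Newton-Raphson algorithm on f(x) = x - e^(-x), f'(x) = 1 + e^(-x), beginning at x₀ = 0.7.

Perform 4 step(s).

f(x) = x - e^(-x)
f'(x) = 1 + e^(-x)
x₀ = 0.7

Newton-Raphson formula: x_{n+1} = x_n - f(x_n)/f'(x_n)

Iteration 1:
  f(0.700000) = 0.203415
  f'(0.700000) = 1.496585
  x_1 = 0.700000 - 0.203415/1.496585 = 0.564081
Iteration 2:
  f(0.564081) = -0.004802
  f'(0.564081) = 1.568883
  x_2 = 0.564081 - (-0.004802)/1.568883 = 0.567142
Iteration 3:
  f(0.567142) = -0.000003
  f'(0.567142) = 1.567144
  x_3 = 0.567142 - (-0.000003)/1.567144 = 0.567143
Iteration 4:
  f(0.567143) = 0.000000
  f'(0.567143) = 1.567143
  x_4 = 0.567143 - 0.000000/1.567143 = 0.567143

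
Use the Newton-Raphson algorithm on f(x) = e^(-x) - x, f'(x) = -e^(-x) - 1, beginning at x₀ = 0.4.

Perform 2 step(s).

f(x) = e^(-x) - x
f'(x) = -e^(-x) - 1
x₀ = 0.4

Newton-Raphson formula: x_{n+1} = x_n - f(x_n)/f'(x_n)

Iteration 1:
  f(0.400000) = 0.270320
  f'(0.400000) = -1.670320
  x_1 = 0.400000 - 0.270320/(-1.670320) = 0.561837
Iteration 2:
  f(0.561837) = 0.008323
  f'(0.561837) = -1.570161
  x_2 = 0.561837 - 0.008323/(-1.570161) = 0.567138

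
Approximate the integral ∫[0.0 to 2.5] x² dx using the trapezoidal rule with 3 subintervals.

f(x) = x²
a = 0.0, b = 2.5, n = 3
h = (b - a)/n = 0.833333

Trapezoidal rule: (h/2)[f(x₀) + 2f(x₁) + 2f(x₂) + ... + f(xₙ)]

x_0 = 0.0000, f(x_0) = 0.000000, coefficient = 1
x_1 = 0.8333, f(x_1) = 0.694444, coefficient = 2
x_2 = 1.6667, f(x_2) = 2.777778, coefficient = 2
x_3 = 2.5000, f(x_3) = 6.250000, coefficient = 1

I ≈ (0.833333/2) × 13.194444 = 5.497685
Exact value: 5.208333
Error: 0.289352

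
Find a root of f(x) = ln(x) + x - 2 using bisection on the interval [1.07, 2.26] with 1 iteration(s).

f(x) = ln(x) + x - 2
Initial interval: [1.07, 2.26]

Iteration 1:
  c_1 = (1.070000 + 2.260000)/2 = 1.665000
  f(c_1) = f(1.665000) = 0.174825
  f(a) × f(c) < 0, new interval: [1.070000, 1.665000]

After 1 iteration(s), the approximation is c_1 = 1.665000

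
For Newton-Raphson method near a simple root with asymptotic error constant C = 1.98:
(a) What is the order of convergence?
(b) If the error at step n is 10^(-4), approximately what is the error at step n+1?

(a) Newton-Raphson has quadratic (order 2) convergence near simple roots.
    This means |e_{n+1}| ≈ C|e_n|².

(b) With |e_n| = 10^(-4) and C = 1.98:
    |e_{n+1}| ≈ 1.98 × (10^(-4))² = 1.98 × 10^(-8)

(a) 2 (quadratic); (b) |e_{n+1}| ≈ 1.980e-08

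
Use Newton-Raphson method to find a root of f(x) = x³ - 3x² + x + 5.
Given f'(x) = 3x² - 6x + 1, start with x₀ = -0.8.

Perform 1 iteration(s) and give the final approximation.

f(x) = x³ - 3x² + x + 5
f'(x) = 3x² - 6x + 1
x₀ = -0.8

Newton-Raphson formula: x_{n+1} = x_n - f(x_n)/f'(x_n)

Iteration 1:
  f(-0.800000) = 1.768000
  f'(-0.800000) = 7.720000
  x_1 = -0.800000 - 1.768000/7.720000 = -1.029016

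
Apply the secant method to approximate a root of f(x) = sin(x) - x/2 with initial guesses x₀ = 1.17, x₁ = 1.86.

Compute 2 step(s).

f(x) = sin(x) - x/2
x₀ = 1.17, x₁ = 1.86

Secant formula: x_{n+1} = x_n - f(x_n)(x_n - x_{n-1})/(f(x_n) - f(x_{n-1}))

Iteration 1:
  f(1.170000) = 0.335751
  f(1.860000) = 0.028471
  x_2 = 1.860000 - 0.028471×(1.860000 - 1.170000)/(0.028471 - 0.335751)
       = 1.923933
Iteration 2:
  f(1.860000) = 0.028471
  f(1.923933) = -0.023674
  x_3 = 1.923933 - (-0.023674)×(1.923933 - 1.860000)/(-0.023674 - 0.028471)
       = 1.894907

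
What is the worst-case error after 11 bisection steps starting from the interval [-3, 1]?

Bisection error bound: |error| ≤ (b-a)/2^n
|error| ≤ (1 - (-3))/2^11 = 4/2^11
|error| ≤ 0.0019531250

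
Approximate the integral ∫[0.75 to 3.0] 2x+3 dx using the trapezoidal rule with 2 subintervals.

f(x) = 2x+3
a = 0.75, b = 3.0, n = 2
h = (b - a)/n = 1.125000

Trapezoidal rule: (h/2)[f(x₀) + 2f(x₁) + 2f(x₂) + ... + f(xₙ)]

x_0 = 0.7500, f(x_0) = 4.500000, coefficient = 1
x_1 = 1.8750, f(x_1) = 6.750000, coefficient = 2
x_2 = 3.0000, f(x_2) = 9.000000, coefficient = 1

I ≈ (1.125000/2) × 27.000000 = 15.187500
Exact value: 15.187500
Error: 0.000000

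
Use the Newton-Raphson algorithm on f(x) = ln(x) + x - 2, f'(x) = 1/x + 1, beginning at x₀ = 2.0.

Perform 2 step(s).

f(x) = ln(x) + x - 2
f'(x) = 1/x + 1
x₀ = 2.0

Newton-Raphson formula: x_{n+1} = x_n - f(x_n)/f'(x_n)

Iteration 1:
  f(2.000000) = 0.693147
  f'(2.000000) = 1.500000
  x_1 = 2.000000 - 0.693147/1.500000 = 1.537902
Iteration 2:
  f(1.537902) = -0.031679
  f'(1.537902) = 1.650237
  x_2 = 1.537902 - (-0.031679)/1.650237 = 1.557099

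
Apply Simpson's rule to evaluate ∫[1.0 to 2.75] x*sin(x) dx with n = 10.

f(x) = x*sin(x)
a = 1.0, b = 2.75, n = 10
h = (b - a)/n = 0.175000

Simpson's rule: (h/3)[f(x₀) + 4f(x₁) + 2f(x₂) + ... + f(xₙ)]

x_0 = 1.0000, f(x_0) = 0.841471, coefficient = 1
x_1 = 1.1750, f(x_1) = 1.084161, coefficient = 4
x_2 = 1.3500, f(x_2) = 1.317227, coefficient = 2
x_3 = 1.5250, f(x_3) = 1.523401, coefficient = 4
x_4 = 1.7000, f(x_4) = 1.685830, coefficient = 2
x_5 = 1.8750, f(x_5) = 1.788911, coefficient = 4
x_6 = 2.0500, f(x_6) = 1.819093, coefficient = 2
x_7 = 2.2250, f(x_7) = 1.765610, coefficient = 4
x_8 = 2.4000, f(x_8) = 1.621112, coefficient = 2
x_9 = 2.5750, f(x_9) = 1.382158, coefficient = 4
x_10 = 2.7500, f(x_10) = 1.049568, coefficient = 1

I ≈ (0.175000/3) × 44.954523 = 2.622347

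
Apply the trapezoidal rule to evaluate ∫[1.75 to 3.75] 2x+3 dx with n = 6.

f(x) = 2x+3
a = 1.75, b = 3.75, n = 6
h = (b - a)/n = 0.333333

Trapezoidal rule: (h/2)[f(x₀) + 2f(x₁) + 2f(x₂) + ... + f(xₙ)]

x_0 = 1.7500, f(x_0) = 6.500000, coefficient = 1
x_1 = 2.0833, f(x_1) = 7.166667, coefficient = 2
x_2 = 2.4167, f(x_2) = 7.833333, coefficient = 2
x_3 = 2.7500, f(x_3) = 8.500000, coefficient = 2
x_4 = 3.0833, f(x_4) = 9.166667, coefficient = 2
x_5 = 3.4167, f(x_5) = 9.833333, coefficient = 2
x_6 = 3.7500, f(x_6) = 10.500000, coefficient = 1

I ≈ (0.333333/2) × 102.000000 = 17.000000
Exact value: 17.000000
Error: 0.000000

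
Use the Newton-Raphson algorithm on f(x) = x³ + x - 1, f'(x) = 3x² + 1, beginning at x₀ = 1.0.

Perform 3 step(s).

f(x) = x³ + x - 1
f'(x) = 3x² + 1
x₀ = 1.0

Newton-Raphson formula: x_{n+1} = x_n - f(x_n)/f'(x_n)

Iteration 1:
  f(1.000000) = 1.000000
  f'(1.000000) = 4.000000
  x_1 = 1.000000 - 1.000000/4.000000 = 0.750000
Iteration 2:
  f(0.750000) = 0.171875
  f'(0.750000) = 2.687500
  x_2 = 0.750000 - 0.171875/2.687500 = 0.686047
Iteration 3:
  f(0.686047) = 0.008941
  f'(0.686047) = 2.411979
  x_3 = 0.686047 - 0.008941/2.411979 = 0.682340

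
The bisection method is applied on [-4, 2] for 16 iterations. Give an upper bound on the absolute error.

Bisection error bound: |error| ≤ (b-a)/2^n
|error| ≤ (2 - (-4))/2^16 = 6/2^16
|error| ≤ 0.0000915527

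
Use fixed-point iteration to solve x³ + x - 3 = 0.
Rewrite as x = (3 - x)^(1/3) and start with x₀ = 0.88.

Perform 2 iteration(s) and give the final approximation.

Equation: x³ + x - 3 = 0
Fixed-point form: x = (3 - x)^(1/3)
x₀ = 0.88

x_1 = g(0.880000) = 1.284632
x_2 = g(1.284632) = 1.197069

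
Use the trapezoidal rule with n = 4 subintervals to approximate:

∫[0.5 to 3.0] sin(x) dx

f(x) = sin(x)
a = 0.5, b = 3.0, n = 4
h = (b - a)/n = 0.625000

Trapezoidal rule: (h/2)[f(x₀) + 2f(x₁) + 2f(x₂) + ... + f(xₙ)]

x_0 = 0.5000, f(x_0) = 0.479426, coefficient = 1
x_1 = 1.1250, f(x_1) = 0.902268, coefficient = 2
x_2 = 1.7500, f(x_2) = 0.983986, coefficient = 2
x_3 = 2.3750, f(x_3) = 0.693685, coefficient = 2
x_4 = 3.0000, f(x_4) = 0.141120, coefficient = 1

I ≈ (0.625000/2) × 5.780423 = 1.806382
Exact value: 1.867575
Error: 0.061193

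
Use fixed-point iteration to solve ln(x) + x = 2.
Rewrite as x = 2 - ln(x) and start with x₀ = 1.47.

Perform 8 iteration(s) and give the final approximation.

Equation: ln(x) + x = 2
Fixed-point form: x = 2 - ln(x)
x₀ = 1.47

x_1 = g(1.470000) = 1.614738
x_2 = g(1.614738) = 1.520828
x_3 = g(1.520828) = 1.580745
x_4 = g(1.580745) = 1.542104
x_5 = g(1.542104) = 1.566853
x_6 = g(1.566853) = 1.550931
x_7 = g(1.550931) = 1.561145
x_8 = g(1.561145) = 1.554581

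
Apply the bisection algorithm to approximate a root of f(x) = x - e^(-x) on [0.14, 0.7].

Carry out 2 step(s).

f(x) = x - e^(-x)
Initial interval: [0.14, 0.7]

Iteration 1:
  c_1 = (0.140000 + 0.700000)/2 = 0.420000
  f(c_1) = f(0.420000) = -0.237047
  f(a) × f(c) ≥ 0, new interval: [0.420000, 0.700000]
Iteration 2:
  c_2 = (0.420000 + 0.700000)/2 = 0.560000
  f(c_2) = f(0.560000) = -0.011209
  f(a) × f(c) ≥ 0, new interval: [0.560000, 0.700000]

After 2 iteration(s), the approximation is c_2 = 0.560000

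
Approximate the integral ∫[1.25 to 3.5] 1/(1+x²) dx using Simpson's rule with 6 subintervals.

f(x) = 1/(1+x²)
a = 1.25, b = 3.5, n = 6
h = (b - a)/n = 0.375000

Simpson's rule: (h/3)[f(x₀) + 4f(x₁) + 2f(x₂) + ... + f(xₙ)]

x_0 = 1.2500, f(x_0) = 0.390244, coefficient = 1
x_1 = 1.6250, f(x_1) = 0.274678, coefficient = 4
x_2 = 2.0000, f(x_2) = 0.200000, coefficient = 2
x_3 = 2.3750, f(x_3) = 0.150588, coefficient = 4
x_4 = 2.7500, f(x_4) = 0.116788, coefficient = 2
x_5 = 3.1250, f(x_5) = 0.092888, coefficient = 4
x_6 = 3.5000, f(x_6) = 0.075472, coefficient = 1

I ≈ (0.375000/3) × 3.171911 = 0.396489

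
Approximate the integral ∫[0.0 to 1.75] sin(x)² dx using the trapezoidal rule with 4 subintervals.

f(x) = sin(x)²
a = 0.0, b = 1.75, n = 4
h = (b - a)/n = 0.437500

Trapezoidal rule: (h/2)[f(x₀) + 2f(x₁) + 2f(x₂) + ... + f(xₙ)]

x_0 = 0.0000, f(x_0) = 0.000000, coefficient = 1
x_1 = 0.4375, f(x_1) = 0.179502, coefficient = 2
x_2 = 0.8750, f(x_2) = 0.589123, coefficient = 2
x_3 = 1.3125, f(x_3) = 0.934754, coefficient = 2
x_4 = 1.7500, f(x_4) = 0.968228, coefficient = 1

I ≈ (0.437500/2) × 4.374985 = 0.957028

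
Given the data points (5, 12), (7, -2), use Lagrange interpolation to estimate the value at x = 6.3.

Lagrange interpolation formula:
P(x) = Σ yᵢ × Lᵢ(x)
where Lᵢ(x) = Π_{j≠i} (x - xⱼ)/(xᵢ - xⱼ)

L_0(6.3) = (6.3 - 7)/(5 - 7) = 0.350000
L_1(6.3) = (6.3 - 5)/(7 - 5) = 0.650000

P(6.3) = 12×L_0(6.3) + (-2)×L_1(6.3)
P(6.3) = 2.900000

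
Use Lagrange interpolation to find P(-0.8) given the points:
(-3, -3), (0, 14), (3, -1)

Lagrange interpolation formula:
P(x) = Σ yᵢ × Lᵢ(x)
where Lᵢ(x) = Π_{j≠i} (x - xⱼ)/(xᵢ - xⱼ)

L_0(-0.8) = (-0.8 - 0)/(-3 - 0) × (-0.8 - 3)/(-3 - 3) = 0.168889
L_1(-0.8) = (-0.8 - (-3))/(0 - (-3)) × (-0.8 - 3)/(0 - 3) = 0.928889
L_2(-0.8) = (-0.8 - (-3))/(3 - (-3)) × (-0.8 - 0)/(3 - 0) = -0.097778

P(-0.8) = (-3)×L_0(-0.8) + 14×L_1(-0.8) + (-1)×L_2(-0.8)
P(-0.8) = 12.595556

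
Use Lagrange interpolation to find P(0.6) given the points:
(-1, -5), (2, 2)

Lagrange interpolation formula:
P(x) = Σ yᵢ × Lᵢ(x)
where Lᵢ(x) = Π_{j≠i} (x - xⱼ)/(xᵢ - xⱼ)

L_0(0.6) = (0.6 - 2)/(-1 - 2) = 0.466667
L_1(0.6) = (0.6 - (-1))/(2 - (-1)) = 0.533333

P(0.6) = (-5)×L_0(0.6) + 2×L_1(0.6)
P(0.6) = -1.266667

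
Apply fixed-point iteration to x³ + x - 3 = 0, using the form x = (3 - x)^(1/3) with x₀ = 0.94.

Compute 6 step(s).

Equation: x³ + x - 3 = 0
Fixed-point form: x = (3 - x)^(1/3)
x₀ = 0.94

x_1 = g(0.940000) = 1.272396
x_2 = g(1.272396) = 1.199908
x_3 = g(1.199908) = 1.216461
x_4 = g(1.216461) = 1.212721
x_5 = g(1.212721) = 1.213568
x_6 = g(1.213568) = 1.213376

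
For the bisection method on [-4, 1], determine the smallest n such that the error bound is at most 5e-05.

We need (b-a)/2^n ≤ 5e-05
(1 - (-4))/2^n ≤ 5e-05
5/2^n ≤ 5e-05
2^n ≥ 100000
n ≥ log₂(100000) = 16.61
n ≥ 17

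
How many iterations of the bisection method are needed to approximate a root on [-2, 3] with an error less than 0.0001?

We need (b-a)/2^n ≤ 0.0001
(3 - (-2))/2^n ≤ 0.0001
5/2^n ≤ 0.0001
2^n ≥ 50000
n ≥ log₂(50000) = 15.61
n ≥ 16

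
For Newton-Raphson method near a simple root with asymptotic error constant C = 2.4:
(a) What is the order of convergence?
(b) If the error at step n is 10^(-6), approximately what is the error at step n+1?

(a) Newton-Raphson has quadratic (order 2) convergence near simple roots.
    This means |e_{n+1}| ≈ C|e_n|².

(b) With |e_n| = 10^(-6) and C = 2.4:
    |e_{n+1}| ≈ 2.4 × (10^(-6))² = 2.4 × 10^(-12)

(a) 2 (quadratic); (b) |e_{n+1}| ≈ 2.400e-12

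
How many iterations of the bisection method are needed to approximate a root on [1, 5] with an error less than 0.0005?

We need (b-a)/2^n ≤ 0.0005
(5 - 1)/2^n ≤ 0.0005
4/2^n ≤ 0.0005
2^n ≥ 8000
n ≥ log₂(8000) = 12.97
n ≥ 13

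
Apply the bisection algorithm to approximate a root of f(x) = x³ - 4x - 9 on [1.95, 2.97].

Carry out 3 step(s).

f(x) = x³ - 4x - 9
Initial interval: [1.95, 2.97]

Iteration 1:
  c_1 = (1.950000 + 2.970000)/2 = 2.460000
  f(c_1) = f(2.460000) = -3.953064
  f(a) × f(c) ≥ 0, new interval: [2.460000, 2.970000]
Iteration 2:
  c_2 = (2.460000 + 2.970000)/2 = 2.715000
  f(c_2) = f(2.715000) = 0.152876
  f(a) × f(c) < 0, new interval: [2.460000, 2.715000]
Iteration 3:
  c_3 = (2.460000 + 2.715000)/2 = 2.587500
  f(c_3) = f(2.587500) = -2.026283
  f(a) × f(c) ≥ 0, new interval: [2.587500, 2.715000]

After 3 iteration(s), the approximation is c_3 = 2.587500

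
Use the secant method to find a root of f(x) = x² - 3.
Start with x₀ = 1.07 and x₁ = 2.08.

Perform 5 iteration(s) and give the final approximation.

f(x) = x² - 3
x₀ = 1.07, x₁ = 2.08

Secant formula: x_{n+1} = x_n - f(x_n)(x_n - x_{n-1})/(f(x_n) - f(x_{n-1}))

Iteration 1:
  f(1.070000) = -1.855100
  f(2.080000) = 1.326400
  x_2 = 2.080000 - 1.326400×(2.080000 - 1.070000)/(1.326400 - (-1.855100))
       = 1.658921
Iteration 2:
  f(2.080000) = 1.326400
  f(1.658921) = -0.247982
  x_3 = 1.658921 - (-0.247982)×(1.658921 - 2.080000)/(-0.247982 - 1.326400)
       = 1.725245
Iteration 3:
  f(1.658921) = -0.247982
  f(1.725245) = -0.023529
  x_4 = 1.725245 - (-0.023529)×(1.725245 - 1.658921)/(-0.023529 - (-0.247982))
       = 1.732198
Iteration 4:
  f(1.725245) = -0.023529
  f(1.732198) = 0.000509
  x_5 = 1.732198 - 0.000509×(1.732198 - 1.725245)/(0.000509 - (-0.023529))
       = 1.732051
Iteration 5:
  f(1.732198) = 0.000509
  f(1.732051) = -0.000001
  x_6 = 1.732051 - (-0.000001)×(1.732051 - 1.732198)/(-0.000001 - 0.000509)
       = 1.732051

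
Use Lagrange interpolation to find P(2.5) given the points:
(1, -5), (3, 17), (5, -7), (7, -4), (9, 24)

Lagrange interpolation formula:
P(x) = Σ yᵢ × Lᵢ(x)
where Lᵢ(x) = Π_{j≠i} (x - xⱼ)/(xᵢ - xⱼ)

L_0(2.5) = (2.5 - 3)/(1 - 3) × (2.5 - 5)/(1 - 5) × (2.5 - 7)/(1 - 7) × (2.5 - 9)/(1 - 9) = 0.095215
L_1(2.5) = (2.5 - 1)/(3 - 1) × (2.5 - 5)/(3 - 5) × (2.5 - 7)/(3 - 7) × (2.5 - 9)/(3 - 9) = 1.142578
L_2(2.5) = (2.5 - 1)/(5 - 1) × (2.5 - 3)/(5 - 3) × (2.5 - 7)/(5 - 7) × (2.5 - 9)/(5 - 9) = -0.342773
L_3(2.5) = (2.5 - 1)/(7 - 1) × (2.5 - 3)/(7 - 3) × (2.5 - 5)/(7 - 5) × (2.5 - 9)/(7 - 9) = 0.126953
L_4(2.5) = (2.5 - 1)/(9 - 1) × (2.5 - 3)/(9 - 3) × (2.5 - 5)/(9 - 5) × (2.5 - 7)/(9 - 7) = -0.021973

P(2.5) = (-5)×L_0(2.5) + 17×L_1(2.5) + (-7)×L_2(2.5) + (-4)×L_3(2.5) + 24×L_4(2.5)
P(2.5) = 20.312012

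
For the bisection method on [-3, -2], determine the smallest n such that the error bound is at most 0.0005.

We need (b-a)/2^n ≤ 0.0005
(-2 - (-3))/2^n ≤ 0.0005
1/2^n ≤ 0.0005
2^n ≥ 2000
n ≥ log₂(2000) = 10.97
n ≥ 11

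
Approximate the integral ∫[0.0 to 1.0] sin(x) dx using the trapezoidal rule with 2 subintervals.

f(x) = sin(x)
a = 0.0, b = 1.0, n = 2
h = (b - a)/n = 0.500000

Trapezoidal rule: (h/2)[f(x₀) + 2f(x₁) + 2f(x₂) + ... + f(xₙ)]

x_0 = 0.0000, f(x_0) = 0.000000, coefficient = 1
x_1 = 0.5000, f(x_1) = 0.479426, coefficient = 2
x_2 = 1.0000, f(x_2) = 0.841471, coefficient = 1

I ≈ (0.500000/2) × 1.800322 = 0.450081
Exact value: 0.459698
Error: 0.009617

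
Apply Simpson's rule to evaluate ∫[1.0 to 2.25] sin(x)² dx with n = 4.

f(x) = sin(x)²
a = 1.0, b = 2.25, n = 4
h = (b - a)/n = 0.312500

Simpson's rule: (h/3)[f(x₀) + 4f(x₁) + 2f(x₂) + ... + f(xₙ)]

x_0 = 1.0000, f(x_0) = 0.708073, coefficient = 1
x_1 = 1.3125, f(x_1) = 0.934754, coefficient = 4
x_2 = 1.6250, f(x_2) = 0.997065, coefficient = 2
x_3 = 1.9375, f(x_3) = 0.871449, coefficient = 4
x_4 = 2.2500, f(x_4) = 0.605398, coefficient = 1

I ≈ (0.312500/3) × 10.532411 = 1.097126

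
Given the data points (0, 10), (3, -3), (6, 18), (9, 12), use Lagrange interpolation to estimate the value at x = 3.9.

Lagrange interpolation formula:
P(x) = Σ yᵢ × Lᵢ(x)
where Lᵢ(x) = Π_{j≠i} (x - xⱼ)/(xᵢ - xⱼ)

L_0(3.9) = (3.9 - 3)/(0 - 3) × (3.9 - 6)/(0 - 6) × (3.9 - 9)/(0 - 9) = -0.059500
L_1(3.9) = (3.9 - 0)/(3 - 0) × (3.9 - 6)/(3 - 6) × (3.9 - 9)/(3 - 9) = 0.773500
L_2(3.9) = (3.9 - 0)/(6 - 0) × (3.9 - 3)/(6 - 3) × (3.9 - 9)/(6 - 9) = 0.331500
L_3(3.9) = (3.9 - 0)/(9 - 0) × (3.9 - 3)/(9 - 3) × (3.9 - 6)/(9 - 6) = -0.045500

P(3.9) = 10×L_0(3.9) + (-3)×L_1(3.9) + 18×L_2(3.9) + 12×L_3(3.9)
P(3.9) = 2.505500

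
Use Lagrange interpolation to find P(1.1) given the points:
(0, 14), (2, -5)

Lagrange interpolation formula:
P(x) = Σ yᵢ × Lᵢ(x)
where Lᵢ(x) = Π_{j≠i} (x - xⱼ)/(xᵢ - xⱼ)

L_0(1.1) = (1.1 - 2)/(0 - 2) = 0.450000
L_1(1.1) = (1.1 - 0)/(2 - 0) = 0.550000

P(1.1) = 14×L_0(1.1) + (-5)×L_1(1.1)
P(1.1) = 3.550000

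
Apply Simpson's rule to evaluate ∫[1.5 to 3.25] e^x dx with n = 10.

f(x) = e^x
a = 1.5, b = 3.25, n = 10
h = (b - a)/n = 0.175000

Simpson's rule: (h/3)[f(x₀) + 4f(x₁) + 2f(x₂) + ... + f(xₙ)]

x_0 = 1.5000, f(x_0) = 4.481689, coefficient = 1
x_1 = 1.6750, f(x_1) = 5.338795, coefficient = 4
x_2 = 1.8500, f(x_2) = 6.359820, coefficient = 2
x_3 = 2.0250, f(x_3) = 7.576111, coefficient = 4
x_4 = 2.2000, f(x_4) = 9.025013, coefficient = 2
x_5 = 2.3750, f(x_5) = 10.751013, coefficient = 4
x_6 = 2.5500, f(x_6) = 12.807104, coefficient = 2
x_7 = 2.7250, f(x_7) = 15.256414, coefficient = 4
x_8 = 2.9000, f(x_8) = 18.174145, coefficient = 2
x_9 = 3.0750, f(x_9) = 21.649882, coefficient = 4
x_10 = 3.2500, f(x_10) = 25.790340, coefficient = 1

I ≈ (0.175000/3) × 365.293054 = 21.308761
Exact value: 21.308651
Error: 0.000111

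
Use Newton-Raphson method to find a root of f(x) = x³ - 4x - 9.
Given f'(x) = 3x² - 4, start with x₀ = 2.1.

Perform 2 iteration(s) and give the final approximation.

f(x) = x³ - 4x - 9
f'(x) = 3x² - 4
x₀ = 2.1

Newton-Raphson formula: x_{n+1} = x_n - f(x_n)/f'(x_n)

Iteration 1:
  f(2.100000) = -8.139000
  f'(2.100000) = 9.230000
  x_1 = 2.100000 - (-8.139000)/9.230000 = 2.981798
Iteration 2:
  f(2.981798) = 5.584341
  f'(2.981798) = 22.673367
  x_2 = 2.981798 - 5.584341/22.673367 = 2.735503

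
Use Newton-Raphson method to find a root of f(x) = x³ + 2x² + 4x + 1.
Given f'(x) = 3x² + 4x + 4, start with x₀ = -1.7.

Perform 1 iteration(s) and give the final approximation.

f(x) = x³ + 2x² + 4x + 1
f'(x) = 3x² + 4x + 4
x₀ = -1.7

Newton-Raphson formula: x_{n+1} = x_n - f(x_n)/f'(x_n)

Iteration 1:
  f(-1.700000) = -4.933000
  f'(-1.700000) = 5.870000
  x_1 = -1.700000 - (-4.933000)/5.870000 = -0.859625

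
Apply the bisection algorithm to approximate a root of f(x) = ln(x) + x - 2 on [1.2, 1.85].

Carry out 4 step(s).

f(x) = ln(x) + x - 2
Initial interval: [1.2, 1.85]

Iteration 1:
  c_1 = (1.200000 + 1.850000)/2 = 1.525000
  f(c_1) = f(1.525000) = -0.053006
  f(a) × f(c) ≥ 0, new interval: [1.525000, 1.850000]
Iteration 2:
  c_2 = (1.525000 + 1.850000)/2 = 1.687500
  f(c_2) = f(1.687500) = 0.210748
  f(a) × f(c) < 0, new interval: [1.525000, 1.687500]
Iteration 3:
  c_3 = (1.525000 + 1.687500)/2 = 1.606250
  f(c_3) = f(1.606250) = 0.080152
  f(a) × f(c) < 0, new interval: [1.525000, 1.606250]
Iteration 4:
  c_4 = (1.525000 + 1.606250)/2 = 1.565625
  f(c_4) = f(1.565625) = 0.013910
  f(a) × f(c) < 0, new interval: [1.525000, 1.565625]

After 4 iteration(s), the approximation is c_4 = 1.565625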